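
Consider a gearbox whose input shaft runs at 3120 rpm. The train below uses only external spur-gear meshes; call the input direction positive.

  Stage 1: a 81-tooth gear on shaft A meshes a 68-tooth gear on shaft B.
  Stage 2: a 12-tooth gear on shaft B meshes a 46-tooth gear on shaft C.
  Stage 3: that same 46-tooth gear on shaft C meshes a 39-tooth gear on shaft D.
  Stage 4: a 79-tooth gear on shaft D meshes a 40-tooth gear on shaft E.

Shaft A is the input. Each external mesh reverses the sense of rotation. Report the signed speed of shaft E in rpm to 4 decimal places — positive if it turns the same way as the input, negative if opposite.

+2258.4706 rpm (same as input, |ω| = 2258.4706 rpm)

Stage 1 [81T→68T]: ω = 3120.0000×81/68 = 3716.4706 rpm, dir flips to −; running = −3716.4706
Stage 2 [12T→46T]: ω = 3716.4706×12/46 = 969.5141 rpm, dir flips to +; running = +969.5141
Stage 3 [46T→39T]: ω = 969.5141×46/39 = 1143.5294 rpm, dir flips to −; running = −1143.5294
Stage 4 [79T→40T]: ω = 1143.5294×79/40 = 2258.4706 rpm, dir flips to +; running = +2258.4706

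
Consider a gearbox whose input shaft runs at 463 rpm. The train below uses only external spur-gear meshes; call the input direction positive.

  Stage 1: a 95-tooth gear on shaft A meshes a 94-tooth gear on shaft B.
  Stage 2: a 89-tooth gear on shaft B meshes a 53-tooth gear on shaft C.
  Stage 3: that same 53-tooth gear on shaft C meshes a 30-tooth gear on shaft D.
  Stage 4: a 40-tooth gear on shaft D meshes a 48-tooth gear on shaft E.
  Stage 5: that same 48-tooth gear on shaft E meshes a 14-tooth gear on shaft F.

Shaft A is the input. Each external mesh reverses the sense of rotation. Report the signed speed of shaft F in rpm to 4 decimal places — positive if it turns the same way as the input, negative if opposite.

-3966.2259 rpm (opposite to input, |ω| = 3966.2259 rpm)

Stage 1 [95T→94T]: ω = 463.0000×95/94 = 467.9255 rpm, dir flips to −; running = −467.9255
Stage 2 [89T→53T]: ω = 467.9255×89/53 = 785.7617 rpm, dir flips to +; running = +785.7617
Stage 3 [53T→30T]: ω = 785.7617×53/30 = 1388.1791 rpm, dir flips to −; running = −1388.1791
Stage 4 [40T→48T]: ω = 1388.1791×40/48 = 1156.8159 rpm, dir flips to +; running = +1156.8159
Stage 5 [48T→14T]: ω = 1156.8159×48/14 = 3966.2259 rpm, dir flips to −; running = −3966.2259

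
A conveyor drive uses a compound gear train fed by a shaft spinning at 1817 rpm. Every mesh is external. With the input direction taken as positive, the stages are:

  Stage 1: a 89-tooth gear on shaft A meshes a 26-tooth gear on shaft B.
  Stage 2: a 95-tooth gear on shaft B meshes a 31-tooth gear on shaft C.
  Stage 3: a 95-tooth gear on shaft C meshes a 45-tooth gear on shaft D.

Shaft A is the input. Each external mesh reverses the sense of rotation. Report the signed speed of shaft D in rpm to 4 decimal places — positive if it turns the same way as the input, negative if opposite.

-40238.7600 rpm (opposite to input, |ω| = 40238.7600 rpm)

Stage 1 [89T→26T]: ω = 1817.0000×89/26 = 6219.7308 rpm, dir flips to −; running = −6219.7308
Stage 2 [95T→31T]: ω = 6219.7308×95/31 = 19060.4653 rpm, dir flips to +; running = +19060.4653
Stage 3 [95T→45T]: ω = 19060.4653×95/45 = 40238.7600 rpm, dir flips to −; running = −40238.7600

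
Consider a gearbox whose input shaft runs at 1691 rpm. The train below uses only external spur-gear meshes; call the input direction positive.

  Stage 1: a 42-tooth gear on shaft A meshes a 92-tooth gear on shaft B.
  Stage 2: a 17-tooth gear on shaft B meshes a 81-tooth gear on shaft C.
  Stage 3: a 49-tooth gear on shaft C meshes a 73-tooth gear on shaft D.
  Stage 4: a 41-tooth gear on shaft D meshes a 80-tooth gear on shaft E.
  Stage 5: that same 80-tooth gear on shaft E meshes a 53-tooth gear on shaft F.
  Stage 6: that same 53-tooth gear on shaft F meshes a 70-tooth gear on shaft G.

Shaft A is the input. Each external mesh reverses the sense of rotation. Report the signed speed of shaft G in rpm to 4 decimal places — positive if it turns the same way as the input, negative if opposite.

+63.6983 rpm (same as input, |ω| = 63.6983 rpm)

Stage 1 [42T→92T]: ω = 1691.0000×42/92 = 771.9783 rpm, dir flips to −; running = −771.9783
Stage 2 [17T→81T]: ω = 771.9783×17/81 = 162.0201 rpm, dir flips to +; running = +162.0201
Stage 3 [49T→73T]: ω = 162.0201×49/73 = 108.7532 rpm, dir flips to −; running = −108.7532
Stage 4 [41T→80T]: ω = 108.7532×41/80 = 55.7360 rpm, dir flips to +; running = +55.7360
Stage 5 [80T→53T]: ω = 55.7360×80/53 = 84.1299 rpm, dir flips to −; running = −84.1299
Stage 6 [53T→70T]: ω = 84.1299×53/70 = 63.6983 rpm, dir flips to +; running = +63.6983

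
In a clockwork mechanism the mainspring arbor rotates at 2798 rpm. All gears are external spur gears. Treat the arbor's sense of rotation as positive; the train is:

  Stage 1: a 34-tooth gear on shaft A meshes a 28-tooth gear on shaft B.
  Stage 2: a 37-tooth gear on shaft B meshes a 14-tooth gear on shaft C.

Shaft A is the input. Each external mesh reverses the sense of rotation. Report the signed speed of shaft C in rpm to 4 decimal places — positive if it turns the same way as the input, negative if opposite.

+8979.2959 rpm (same as input, |ω| = 8979.2959 rpm)

Stage 1 [34T→28T]: ω = 2798.0000×34/28 = 3397.5714 rpm, dir flips to −; running = −3397.5714
Stage 2 [37T→14T]: ω = 3397.5714×37/14 = 8979.2959 rpm, dir flips to +; running = +8979.2959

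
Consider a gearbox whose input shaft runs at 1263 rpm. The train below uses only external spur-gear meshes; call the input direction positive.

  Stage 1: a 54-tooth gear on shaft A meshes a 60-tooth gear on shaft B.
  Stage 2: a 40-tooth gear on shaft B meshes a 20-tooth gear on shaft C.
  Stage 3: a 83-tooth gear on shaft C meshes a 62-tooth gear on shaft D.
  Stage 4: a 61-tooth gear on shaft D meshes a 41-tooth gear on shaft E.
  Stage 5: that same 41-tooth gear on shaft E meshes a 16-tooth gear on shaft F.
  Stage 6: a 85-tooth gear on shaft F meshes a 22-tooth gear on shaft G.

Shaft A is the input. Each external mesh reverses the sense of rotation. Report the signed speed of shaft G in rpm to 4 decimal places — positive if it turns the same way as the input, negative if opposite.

Stage 1 [54T→60T]: ω = 1263.0000×54/60 = 1136.7000 rpm, dir flips to −; running = −1136.7000
Stage 2 [40T→20T]: ω = 1136.7000×40/20 = 2273.4000 rpm, dir flips to +; running = +2273.4000
Stage 3 [83T→62T]: ω = 2273.4000×83/62 = 3043.4226 rpm, dir flips to −; running = −3043.4226
Stage 4 [61T→41T]: ω = 3043.4226×61/41 = 4528.0190 rpm, dir flips to +; running = +4528.0190
Stage 5 [41T→16T]: ω = 4528.0190×41/16 = 11603.0486 rpm, dir flips to −; running = −11603.0486
Stage 6 [85T→22T]: ω = 11603.0486×85/22 = 44829.9605 rpm, dir flips to +; running = +44829.9605

+44829.9605 rpm (same as input, |ω| = 44829.9605 rpm)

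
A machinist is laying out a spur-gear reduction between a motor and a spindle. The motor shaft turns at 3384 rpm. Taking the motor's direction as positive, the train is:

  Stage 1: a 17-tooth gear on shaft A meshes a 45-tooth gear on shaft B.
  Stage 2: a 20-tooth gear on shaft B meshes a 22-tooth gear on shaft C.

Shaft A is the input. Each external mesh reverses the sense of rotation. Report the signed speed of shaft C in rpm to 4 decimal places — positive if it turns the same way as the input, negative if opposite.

Stage 1 [17T→45T]: ω = 3384.0000×17/45 = 1278.4000 rpm, dir flips to −; running = −1278.4000
Stage 2 [20T→22T]: ω = 1278.4000×20/22 = 1162.1818 rpm, dir flips to +; running = +1162.1818

+1162.1818 rpm (same as input, |ω| = 1162.1818 rpm)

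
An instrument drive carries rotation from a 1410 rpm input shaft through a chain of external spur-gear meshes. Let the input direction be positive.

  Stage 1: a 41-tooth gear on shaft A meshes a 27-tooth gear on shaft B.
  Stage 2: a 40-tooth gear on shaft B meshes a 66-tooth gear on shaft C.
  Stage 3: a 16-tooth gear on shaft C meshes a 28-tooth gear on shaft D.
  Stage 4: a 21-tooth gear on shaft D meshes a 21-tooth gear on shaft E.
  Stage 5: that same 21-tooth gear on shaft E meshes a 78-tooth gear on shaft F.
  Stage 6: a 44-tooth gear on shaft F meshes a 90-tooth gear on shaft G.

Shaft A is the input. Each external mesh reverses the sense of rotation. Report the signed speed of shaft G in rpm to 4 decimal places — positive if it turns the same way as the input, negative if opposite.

+97.6005 rpm (same as input, |ω| = 97.6005 rpm)

Stage 1 [41T→27T]: ω = 1410.0000×41/27 = 2141.1111 rpm, dir flips to −; running = −2141.1111
Stage 2 [40T→66T]: ω = 2141.1111×40/66 = 1297.6431 rpm, dir flips to +; running = +1297.6431
Stage 3 [16T→28T]: ω = 1297.6431×16/28 = 741.5103 rpm, dir flips to −; running = −741.5103
Stage 4 [21T→21T]: ω = 741.5103×21/21 = 741.5103 rpm, dir flips to +; running = +741.5103
Stage 5 [21T→78T]: ω = 741.5103×21/78 = 199.6374 rpm, dir flips to −; running = −199.6374
Stage 6 [44T→90T]: ω = 199.6374×44/90 = 97.6005 rpm, dir flips to +; running = +97.6005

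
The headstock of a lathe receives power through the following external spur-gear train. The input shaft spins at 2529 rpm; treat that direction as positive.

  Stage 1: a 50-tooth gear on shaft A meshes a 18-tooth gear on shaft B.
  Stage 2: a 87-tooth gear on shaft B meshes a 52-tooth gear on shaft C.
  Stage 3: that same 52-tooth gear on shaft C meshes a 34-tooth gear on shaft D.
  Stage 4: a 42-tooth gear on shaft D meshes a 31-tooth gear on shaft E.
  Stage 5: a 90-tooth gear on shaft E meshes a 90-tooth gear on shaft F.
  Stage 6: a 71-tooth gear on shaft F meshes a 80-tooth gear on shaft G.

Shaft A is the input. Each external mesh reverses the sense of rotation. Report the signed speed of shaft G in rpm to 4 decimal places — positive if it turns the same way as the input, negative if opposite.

Stage 1 [50T→18T]: ω = 2529.0000×50/18 = 7025.0000 rpm, dir flips to −; running = −7025.0000
Stage 2 [87T→52T]: ω = 7025.0000×87/52 = 11753.3654 rpm, dir flips to +; running = +11753.3654
Stage 3 [52T→34T]: ω = 11753.3654×52/34 = 17975.7353 rpm, dir flips to −; running = −17975.7353
Stage 4 [42T→31T]: ω = 17975.7353×42/31 = 24354.2220 rpm, dir flips to +; running = +24354.2220
Stage 5 [90T→90T]: ω = 24354.2220×90/90 = 24354.2220 rpm, dir flips to −; running = −24354.2220
Stage 6 [71T→80T]: ω = 24354.2220×71/80 = 21614.3720 rpm, dir flips to +; running = +21614.3720

+21614.3720 rpm (same as input, |ω| = 21614.3720 rpm)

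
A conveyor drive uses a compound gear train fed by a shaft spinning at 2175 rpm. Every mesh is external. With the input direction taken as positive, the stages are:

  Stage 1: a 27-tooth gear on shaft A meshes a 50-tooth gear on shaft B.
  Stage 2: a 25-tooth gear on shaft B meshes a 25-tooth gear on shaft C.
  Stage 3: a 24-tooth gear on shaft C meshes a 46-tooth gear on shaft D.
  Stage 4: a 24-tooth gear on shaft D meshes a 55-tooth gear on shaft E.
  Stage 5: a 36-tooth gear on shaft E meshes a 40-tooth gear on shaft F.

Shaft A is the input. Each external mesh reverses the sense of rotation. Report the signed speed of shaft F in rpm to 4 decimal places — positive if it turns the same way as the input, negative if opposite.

Stage 1 [27T→50T]: ω = 2175.0000×27/50 = 1174.5000 rpm, dir flips to −; running = −1174.5000
Stage 2 [25T→25T]: ω = 1174.5000×25/25 = 1174.5000 rpm, dir flips to +; running = +1174.5000
Stage 3 [24T→46T]: ω = 1174.5000×24/46 = 612.7826 rpm, dir flips to −; running = −612.7826
Stage 4 [24T→55T]: ω = 612.7826×24/55 = 267.3960 rpm, dir flips to +; running = +267.3960
Stage 5 [36T→40T]: ω = 267.3960×36/40 = 240.6564 rpm, dir flips to −; running = −240.6564

-240.6564 rpm (opposite to input, |ω| = 240.6564 rpm)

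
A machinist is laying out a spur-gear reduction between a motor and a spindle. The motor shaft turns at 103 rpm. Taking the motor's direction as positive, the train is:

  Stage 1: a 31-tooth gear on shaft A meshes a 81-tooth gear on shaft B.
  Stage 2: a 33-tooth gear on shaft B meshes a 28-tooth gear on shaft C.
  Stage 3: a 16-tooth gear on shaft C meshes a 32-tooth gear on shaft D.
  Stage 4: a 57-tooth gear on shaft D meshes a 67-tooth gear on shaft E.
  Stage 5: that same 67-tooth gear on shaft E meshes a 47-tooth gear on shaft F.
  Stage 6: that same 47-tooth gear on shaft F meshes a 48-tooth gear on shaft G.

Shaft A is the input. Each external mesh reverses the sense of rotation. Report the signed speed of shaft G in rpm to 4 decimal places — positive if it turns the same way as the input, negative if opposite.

Stage 1 [31T→81T]: ω = 103.0000×31/81 = 39.4198 rpm, dir flips to −; running = −39.4198
Stage 2 [33T→28T]: ω = 39.4198×33/28 = 46.4590 rpm, dir flips to +; running = +46.4590
Stage 3 [16T→32T]: ω = 46.4590×16/32 = 23.2295 rpm, dir flips to −; running = −23.2295
Stage 4 [57T→67T]: ω = 23.2295×57/67 = 19.7624 rpm, dir flips to +; running = +19.7624
Stage 5 [67T→47T]: ω = 19.7624×67/47 = 28.1719 rpm, dir flips to −; running = −28.1719
Stage 6 [47T→48T]: ω = 28.1719×47/48 = 27.5850 rpm, dir flips to +; running = +27.5850

+27.5850 rpm (same as input, |ω| = 27.5850 rpm)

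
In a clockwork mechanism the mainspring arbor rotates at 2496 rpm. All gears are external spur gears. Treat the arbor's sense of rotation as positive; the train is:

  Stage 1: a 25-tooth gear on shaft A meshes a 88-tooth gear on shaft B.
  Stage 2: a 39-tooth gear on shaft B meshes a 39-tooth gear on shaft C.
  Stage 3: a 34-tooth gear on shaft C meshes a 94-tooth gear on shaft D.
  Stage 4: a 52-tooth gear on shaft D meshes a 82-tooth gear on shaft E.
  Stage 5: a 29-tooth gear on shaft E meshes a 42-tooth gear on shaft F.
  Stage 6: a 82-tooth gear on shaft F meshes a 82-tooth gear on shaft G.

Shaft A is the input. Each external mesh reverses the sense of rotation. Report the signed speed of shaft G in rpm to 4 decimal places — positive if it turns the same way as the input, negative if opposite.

Stage 1 [25T→88T]: ω = 2496.0000×25/88 = 709.0909 rpm, dir flips to −; running = −709.0909
Stage 2 [39T→39T]: ω = 709.0909×39/39 = 709.0909 rpm, dir flips to +; running = +709.0909
Stage 3 [34T→94T]: ω = 709.0909×34/94 = 256.4797 rpm, dir flips to −; running = −256.4797
Stage 4 [52T→82T]: ω = 256.4797×52/82 = 162.6457 rpm, dir flips to +; running = +162.6457
Stage 5 [29T→42T]: ω = 162.6457×29/42 = 112.3030 rpm, dir flips to −; running = −112.3030
Stage 6 [82T→82T]: ω = 112.3030×82/82 = 112.3030 rpm, dir flips to +; running = +112.3030

+112.3030 rpm (same as input, |ω| = 112.3030 rpm)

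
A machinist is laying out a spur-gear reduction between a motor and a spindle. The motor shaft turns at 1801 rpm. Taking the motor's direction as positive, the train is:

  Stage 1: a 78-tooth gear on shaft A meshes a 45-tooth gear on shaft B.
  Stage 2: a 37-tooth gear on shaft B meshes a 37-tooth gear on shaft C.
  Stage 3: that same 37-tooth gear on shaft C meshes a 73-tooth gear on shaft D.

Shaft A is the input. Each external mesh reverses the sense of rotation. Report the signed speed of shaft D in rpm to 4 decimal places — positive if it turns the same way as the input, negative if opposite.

Stage 1 [78T→45T]: ω = 1801.0000×78/45 = 3121.7333 rpm, dir flips to −; running = −3121.7333
Stage 2 [37T→37T]: ω = 3121.7333×37/37 = 3121.7333 rpm, dir flips to +; running = +3121.7333
Stage 3 [37T→73T]: ω = 3121.7333×37/73 = 1582.2484 rpm, dir flips to −; running = −1582.2484

-1582.2484 rpm (opposite to input, |ω| = 1582.2484 rpm)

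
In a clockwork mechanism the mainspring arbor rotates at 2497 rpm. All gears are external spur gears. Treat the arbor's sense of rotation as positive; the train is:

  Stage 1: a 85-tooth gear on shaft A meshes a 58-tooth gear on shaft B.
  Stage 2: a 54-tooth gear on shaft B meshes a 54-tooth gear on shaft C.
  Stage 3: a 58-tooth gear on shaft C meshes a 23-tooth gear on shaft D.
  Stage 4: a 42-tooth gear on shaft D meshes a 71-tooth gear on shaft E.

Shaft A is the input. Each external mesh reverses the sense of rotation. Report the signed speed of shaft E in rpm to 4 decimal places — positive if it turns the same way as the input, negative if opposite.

+5458.8426 rpm (same as input, |ω| = 5458.8426 rpm)

Stage 1 [85T→58T]: ω = 2497.0000×85/58 = 3659.3966 rpm, dir flips to −; running = −3659.3966
Stage 2 [54T→54T]: ω = 3659.3966×54/54 = 3659.3966 rpm, dir flips to +; running = +3659.3966
Stage 3 [58T→23T]: ω = 3659.3966×58/23 = 9228.0435 rpm, dir flips to −; running = −9228.0435
Stage 4 [42T→71T]: ω = 9228.0435×42/71 = 5458.8426 rpm, dir flips to +; running = +5458.8426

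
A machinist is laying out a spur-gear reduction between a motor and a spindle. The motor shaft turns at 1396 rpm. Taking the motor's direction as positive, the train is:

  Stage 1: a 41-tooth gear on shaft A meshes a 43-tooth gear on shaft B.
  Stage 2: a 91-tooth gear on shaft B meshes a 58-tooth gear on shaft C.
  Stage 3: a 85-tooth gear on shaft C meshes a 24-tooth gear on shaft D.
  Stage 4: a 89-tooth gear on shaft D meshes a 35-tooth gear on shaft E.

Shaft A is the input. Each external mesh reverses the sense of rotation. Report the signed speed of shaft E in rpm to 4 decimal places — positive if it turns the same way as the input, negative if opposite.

Stage 1 [41T→43T]: ω = 1396.0000×41/43 = 1331.0698 rpm, dir flips to −; running = −1331.0698
Stage 2 [91T→58T]: ω = 1331.0698×91/58 = 2088.4026 rpm, dir flips to +; running = +2088.4026
Stage 3 [85T→24T]: ω = 2088.4026×85/24 = 7396.4258 rpm, dir flips to −; running = −7396.4258
Stage 4 [89T→35T]: ω = 7396.4258×89/35 = 18808.0541 rpm, dir flips to +; running = +18808.0541

+18808.0541 rpm (same as input, |ω| = 18808.0541 rpm)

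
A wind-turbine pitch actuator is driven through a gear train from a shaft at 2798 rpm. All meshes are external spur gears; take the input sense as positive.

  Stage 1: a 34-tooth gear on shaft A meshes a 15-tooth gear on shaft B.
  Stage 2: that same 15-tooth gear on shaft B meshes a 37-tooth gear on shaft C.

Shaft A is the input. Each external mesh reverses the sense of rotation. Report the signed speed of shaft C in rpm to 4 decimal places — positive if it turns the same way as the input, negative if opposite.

Stage 1 [34T→15T]: ω = 2798.0000×34/15 = 6342.1333 rpm, dir flips to −; running = −6342.1333
Stage 2 [15T→37T]: ω = 6342.1333×15/37 = 2571.1351 rpm, dir flips to +; running = +2571.1351

+2571.1351 rpm (same as input, |ω| = 2571.1351 rpm)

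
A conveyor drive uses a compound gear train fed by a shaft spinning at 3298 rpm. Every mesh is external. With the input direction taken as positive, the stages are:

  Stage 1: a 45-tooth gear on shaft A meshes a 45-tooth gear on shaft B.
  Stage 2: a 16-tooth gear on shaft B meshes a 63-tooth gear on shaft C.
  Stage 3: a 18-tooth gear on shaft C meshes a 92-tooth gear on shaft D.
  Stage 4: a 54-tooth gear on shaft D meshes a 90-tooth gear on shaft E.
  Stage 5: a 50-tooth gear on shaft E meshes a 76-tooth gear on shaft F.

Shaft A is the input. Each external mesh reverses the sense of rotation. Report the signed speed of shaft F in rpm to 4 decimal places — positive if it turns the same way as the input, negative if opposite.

-64.6878 rpm (opposite to input, |ω| = 64.6878 rpm)

Stage 1 [45T→45T]: ω = 3298.0000×45/45 = 3298.0000 rpm, dir flips to −; running = −3298.0000
Stage 2 [16T→63T]: ω = 3298.0000×16/63 = 837.5873 rpm, dir flips to +; running = +837.5873
Stage 3 [18T→92T]: ω = 837.5873×18/92 = 163.8758 rpm, dir flips to −; running = −163.8758
Stage 4 [54T→90T]: ω = 163.8758×54/90 = 98.3255 rpm, dir flips to +; running = +98.3255
Stage 5 [50T→76T]: ω = 98.3255×50/76 = 64.6878 rpm, dir flips to −; running = −64.6878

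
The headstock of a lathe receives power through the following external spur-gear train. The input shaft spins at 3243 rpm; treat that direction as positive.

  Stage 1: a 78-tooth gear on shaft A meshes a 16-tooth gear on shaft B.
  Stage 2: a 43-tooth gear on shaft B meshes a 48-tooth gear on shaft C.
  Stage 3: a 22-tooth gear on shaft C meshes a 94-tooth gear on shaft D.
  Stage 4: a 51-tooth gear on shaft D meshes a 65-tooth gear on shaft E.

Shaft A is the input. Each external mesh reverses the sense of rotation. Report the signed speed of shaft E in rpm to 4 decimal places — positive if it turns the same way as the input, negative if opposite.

+2600.7609 rpm (same as input, |ω| = 2600.7609 rpm)

Stage 1 [78T→16T]: ω = 3243.0000×78/16 = 15809.6250 rpm, dir flips to −; running = −15809.6250
Stage 2 [43T→48T]: ω = 15809.6250×43/48 = 14162.7891 rpm, dir flips to +; running = +14162.7891
Stage 3 [22T→94T]: ω = 14162.7891×22/94 = 3314.6953 rpm, dir flips to −; running = −3314.6953
Stage 4 [51T→65T]: ω = 3314.6953×51/65 = 2600.7609 rpm, dir flips to +; running = +2600.7609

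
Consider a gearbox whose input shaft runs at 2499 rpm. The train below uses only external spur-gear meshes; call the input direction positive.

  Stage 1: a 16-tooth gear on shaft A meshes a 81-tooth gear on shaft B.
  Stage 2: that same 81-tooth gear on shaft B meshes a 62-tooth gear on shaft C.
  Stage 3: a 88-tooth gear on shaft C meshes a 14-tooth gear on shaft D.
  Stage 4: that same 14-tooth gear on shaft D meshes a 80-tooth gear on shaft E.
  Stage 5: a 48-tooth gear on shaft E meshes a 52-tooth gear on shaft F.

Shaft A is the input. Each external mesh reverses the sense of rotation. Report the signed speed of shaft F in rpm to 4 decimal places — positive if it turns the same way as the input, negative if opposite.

-654.8248 rpm (opposite to input, |ω| = 654.8248 rpm)

Stage 1 [16T→81T]: ω = 2499.0000×16/81 = 493.6296 rpm, dir flips to −; running = −493.6296
Stage 2 [81T→62T]: ω = 493.6296×81/62 = 644.9032 rpm, dir flips to +; running = +644.9032
Stage 3 [88T→14T]: ω = 644.9032×88/14 = 4053.6774 rpm, dir flips to −; running = −4053.6774
Stage 4 [14T→80T]: ω = 4053.6774×14/80 = 709.3935 rpm, dir flips to +; running = +709.3935
Stage 5 [48T→52T]: ω = 709.3935×48/52 = 654.8248 rpm, dir flips to −; running = −654.8248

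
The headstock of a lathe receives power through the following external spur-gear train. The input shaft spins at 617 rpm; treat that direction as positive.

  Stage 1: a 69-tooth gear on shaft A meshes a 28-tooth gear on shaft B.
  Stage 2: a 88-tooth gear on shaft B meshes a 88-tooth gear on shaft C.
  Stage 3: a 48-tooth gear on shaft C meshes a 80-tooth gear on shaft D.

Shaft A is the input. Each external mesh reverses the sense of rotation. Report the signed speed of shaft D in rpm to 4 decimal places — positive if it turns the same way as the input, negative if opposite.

Stage 1 [69T→28T]: ω = 617.0000×69/28 = 1520.4643 rpm, dir flips to −; running = −1520.4643
Stage 2 [88T→88T]: ω = 1520.4643×88/88 = 1520.4643 rpm, dir flips to +; running = +1520.4643
Stage 3 [48T→80T]: ω = 1520.4643×48/80 = 912.2786 rpm, dir flips to −; running = −912.2786

-912.2786 rpm (opposite to input, |ω| = 912.2786 rpm)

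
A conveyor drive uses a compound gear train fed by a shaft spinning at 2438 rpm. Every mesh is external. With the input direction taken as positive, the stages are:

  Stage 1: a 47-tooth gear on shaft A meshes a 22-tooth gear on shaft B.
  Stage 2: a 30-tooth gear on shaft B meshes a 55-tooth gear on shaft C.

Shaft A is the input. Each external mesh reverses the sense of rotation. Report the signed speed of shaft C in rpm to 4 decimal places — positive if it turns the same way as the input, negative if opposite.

Stage 1 [47T→22T]: ω = 2438.0000×47/22 = 5208.4545 rpm, dir flips to −; running = −5208.4545
Stage 2 [30T→55T]: ω = 5208.4545×30/55 = 2840.9752 rpm, dir flips to +; running = +2840.9752

+2840.9752 rpm (same as input, |ω| = 2840.9752 rpm)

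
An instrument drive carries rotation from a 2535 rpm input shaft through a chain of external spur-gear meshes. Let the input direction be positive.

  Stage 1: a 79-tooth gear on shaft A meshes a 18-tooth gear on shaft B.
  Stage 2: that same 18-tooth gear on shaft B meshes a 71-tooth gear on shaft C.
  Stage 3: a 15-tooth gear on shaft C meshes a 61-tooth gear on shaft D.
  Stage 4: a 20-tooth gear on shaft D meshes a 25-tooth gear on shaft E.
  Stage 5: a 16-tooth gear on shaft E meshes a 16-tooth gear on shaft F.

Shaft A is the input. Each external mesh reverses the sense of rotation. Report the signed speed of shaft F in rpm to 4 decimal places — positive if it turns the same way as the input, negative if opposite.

-554.8788 rpm (opposite to input, |ω| = 554.8788 rpm)

Stage 1 [79T→18T]: ω = 2535.0000×79/18 = 11125.8333 rpm, dir flips to −; running = −11125.8333
Stage 2 [18T→71T]: ω = 11125.8333×18/71 = 2820.6338 rpm, dir flips to +; running = +2820.6338
Stage 3 [15T→61T]: ω = 2820.6338×15/61 = 693.5985 rpm, dir flips to −; running = −693.5985
Stage 4 [20T→25T]: ω = 693.5985×20/25 = 554.8788 rpm, dir flips to +; running = +554.8788
Stage 5 [16T→16T]: ω = 554.8788×16/16 = 554.8788 rpm, dir flips to −; running = −554.8788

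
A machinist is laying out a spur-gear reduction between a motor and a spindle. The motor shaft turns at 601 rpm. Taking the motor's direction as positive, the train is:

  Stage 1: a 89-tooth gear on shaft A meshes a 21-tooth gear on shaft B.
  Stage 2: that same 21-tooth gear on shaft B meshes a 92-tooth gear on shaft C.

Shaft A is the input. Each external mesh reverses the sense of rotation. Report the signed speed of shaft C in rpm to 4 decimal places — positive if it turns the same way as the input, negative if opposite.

Stage 1 [89T→21T]: ω = 601.0000×89/21 = 2547.0952 rpm, dir flips to −; running = −2547.0952
Stage 2 [21T→92T]: ω = 2547.0952×21/92 = 581.4022 rpm, dir flips to +; running = +581.4022

+581.4022 rpm (same as input, |ω| = 581.4022 rpm)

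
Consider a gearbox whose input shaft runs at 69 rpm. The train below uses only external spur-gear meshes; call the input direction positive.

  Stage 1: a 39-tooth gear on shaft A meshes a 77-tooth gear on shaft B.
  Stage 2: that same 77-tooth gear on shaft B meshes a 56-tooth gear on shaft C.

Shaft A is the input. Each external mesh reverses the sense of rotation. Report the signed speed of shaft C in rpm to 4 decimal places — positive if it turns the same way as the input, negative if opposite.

Stage 1 [39T→77T]: ω = 69.0000×39/77 = 34.9481 rpm, dir flips to −; running = −34.9481
Stage 2 [77T→56T]: ω = 34.9481×77/56 = 48.0536 rpm, dir flips to +; running = +48.0536

+48.0536 rpm (same as input, |ω| = 48.0536 rpm)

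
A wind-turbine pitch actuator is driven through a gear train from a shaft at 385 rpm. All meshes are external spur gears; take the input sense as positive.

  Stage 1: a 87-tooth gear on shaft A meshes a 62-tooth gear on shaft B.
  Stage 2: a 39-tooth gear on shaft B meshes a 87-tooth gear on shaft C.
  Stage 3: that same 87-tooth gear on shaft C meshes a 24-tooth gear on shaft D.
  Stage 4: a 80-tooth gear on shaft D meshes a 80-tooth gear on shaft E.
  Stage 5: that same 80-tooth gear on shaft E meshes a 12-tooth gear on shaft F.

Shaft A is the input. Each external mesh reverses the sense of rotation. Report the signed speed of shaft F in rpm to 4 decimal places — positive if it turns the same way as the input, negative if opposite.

Stage 1 [87T→62T]: ω = 385.0000×87/62 = 540.2419 rpm, dir flips to −; running = −540.2419
Stage 2 [39T→87T]: ω = 540.2419×39/87 = 242.1774 rpm, dir flips to +; running = +242.1774
Stage 3 [87T→24T]: ω = 242.1774×87/24 = 877.8931 rpm, dir flips to −; running = −877.8931
Stage 4 [80T→80T]: ω = 877.8931×80/80 = 877.8931 rpm, dir flips to +; running = +877.8931
Stage 5 [80T→12T]: ω = 877.8931×80/12 = 5852.6210 rpm, dir flips to −; running = −5852.6210

-5852.6210 rpm (opposite to input, |ω| = 5852.6210 rpm)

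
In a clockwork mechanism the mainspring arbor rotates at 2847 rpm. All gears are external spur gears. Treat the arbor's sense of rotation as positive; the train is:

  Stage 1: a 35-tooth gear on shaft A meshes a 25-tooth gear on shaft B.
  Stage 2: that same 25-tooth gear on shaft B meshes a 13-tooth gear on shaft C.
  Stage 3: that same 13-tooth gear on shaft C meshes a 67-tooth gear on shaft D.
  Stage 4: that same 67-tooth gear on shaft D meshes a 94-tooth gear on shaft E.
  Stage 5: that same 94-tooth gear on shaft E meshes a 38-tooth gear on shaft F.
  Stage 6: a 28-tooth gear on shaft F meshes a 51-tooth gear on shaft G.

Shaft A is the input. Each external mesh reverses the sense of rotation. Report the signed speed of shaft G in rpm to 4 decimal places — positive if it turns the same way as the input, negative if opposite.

+1439.6594 rpm (same as input, |ω| = 1439.6594 rpm)

Stage 1 [35T→25T]: ω = 2847.0000×35/25 = 3985.8000 rpm, dir flips to −; running = −3985.8000
Stage 2 [25T→13T]: ω = 3985.8000×25/13 = 7665.0000 rpm, dir flips to +; running = +7665.0000
Stage 3 [13T→67T]: ω = 7665.0000×13/67 = 1487.2388 rpm, dir flips to −; running = −1487.2388
Stage 4 [67T→94T]: ω = 1487.2388×67/94 = 1060.0532 rpm, dir flips to +; running = +1060.0532
Stage 5 [94T→38T]: ω = 1060.0532×94/38 = 2622.2368 rpm, dir flips to −; running = −2622.2368
Stage 6 [28T→51T]: ω = 2622.2368×28/51 = 1439.6594 rpm, dir flips to +; running = +1439.6594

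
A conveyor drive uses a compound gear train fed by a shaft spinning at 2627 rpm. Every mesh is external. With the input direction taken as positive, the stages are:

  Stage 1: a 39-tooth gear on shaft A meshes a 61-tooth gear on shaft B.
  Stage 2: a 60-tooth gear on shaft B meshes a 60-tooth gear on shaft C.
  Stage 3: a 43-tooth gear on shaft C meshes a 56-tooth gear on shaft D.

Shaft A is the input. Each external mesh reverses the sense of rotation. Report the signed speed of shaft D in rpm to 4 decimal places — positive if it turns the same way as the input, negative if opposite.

Stage 1 [39T→61T]: ω = 2627.0000×39/61 = 1679.5574 rpm, dir flips to −; running = −1679.5574
Stage 2 [60T→60T]: ω = 1679.5574×60/60 = 1679.5574 rpm, dir flips to +; running = +1679.5574
Stage 3 [43T→56T]: ω = 1679.5574×43/56 = 1289.6601 rpm, dir flips to −; running = −1289.6601

-1289.6601 rpm (opposite to input, |ω| = 1289.6601 rpm)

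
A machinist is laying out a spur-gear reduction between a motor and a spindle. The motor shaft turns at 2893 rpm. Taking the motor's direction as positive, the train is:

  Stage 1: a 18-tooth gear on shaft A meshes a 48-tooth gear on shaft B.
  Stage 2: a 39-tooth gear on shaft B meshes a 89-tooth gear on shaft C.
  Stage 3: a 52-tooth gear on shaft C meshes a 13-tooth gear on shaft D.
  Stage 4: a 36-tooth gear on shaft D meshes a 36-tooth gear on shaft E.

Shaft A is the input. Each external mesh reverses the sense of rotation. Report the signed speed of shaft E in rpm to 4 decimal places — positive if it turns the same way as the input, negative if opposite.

+1901.5787 rpm (same as input, |ω| = 1901.5787 rpm)

Stage 1 [18T→48T]: ω = 2893.0000×18/48 = 1084.8750 rpm, dir flips to −; running = −1084.8750
Stage 2 [39T→89T]: ω = 1084.8750×39/89 = 475.3947 rpm, dir flips to +; running = +475.3947
Stage 3 [52T→13T]: ω = 475.3947×52/13 = 1901.5787 rpm, dir flips to −; running = −1901.5787
Stage 4 [36T→36T]: ω = 1901.5787×36/36 = 1901.5787 rpm, dir flips to +; running = +1901.5787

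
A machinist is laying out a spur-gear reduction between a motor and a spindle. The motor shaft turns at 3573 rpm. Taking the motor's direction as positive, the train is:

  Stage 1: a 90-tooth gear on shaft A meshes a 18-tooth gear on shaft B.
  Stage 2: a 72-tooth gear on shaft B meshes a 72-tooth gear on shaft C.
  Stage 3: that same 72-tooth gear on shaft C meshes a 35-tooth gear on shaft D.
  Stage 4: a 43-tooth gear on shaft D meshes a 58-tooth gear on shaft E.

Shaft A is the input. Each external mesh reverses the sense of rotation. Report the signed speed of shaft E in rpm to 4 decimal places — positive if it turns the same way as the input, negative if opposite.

+27246.3251 rpm (same as input, |ω| = 27246.3251 rpm)

Stage 1 [90T→18T]: ω = 3573.0000×90/18 = 17865.0000 rpm, dir flips to −; running = −17865.0000
Stage 2 [72T→72T]: ω = 17865.0000×72/72 = 17865.0000 rpm, dir flips to +; running = +17865.0000
Stage 3 [72T→35T]: ω = 17865.0000×72/35 = 36750.8571 rpm, dir flips to −; running = −36750.8571
Stage 4 [43T→58T]: ω = 36750.8571×43/58 = 27246.3251 rpm, dir flips to +; running = +27246.3251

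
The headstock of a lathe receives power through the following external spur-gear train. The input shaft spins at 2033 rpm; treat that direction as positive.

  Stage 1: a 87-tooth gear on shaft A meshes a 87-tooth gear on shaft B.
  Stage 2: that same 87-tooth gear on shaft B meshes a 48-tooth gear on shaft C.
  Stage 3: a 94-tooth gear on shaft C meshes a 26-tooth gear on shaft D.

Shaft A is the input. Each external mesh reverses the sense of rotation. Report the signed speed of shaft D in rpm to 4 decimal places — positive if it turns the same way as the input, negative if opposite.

-13322.0144 rpm (opposite to input, |ω| = 13322.0144 rpm)

Stage 1 [87T→87T]: ω = 2033.0000×87/87 = 2033.0000 rpm, dir flips to −; running = −2033.0000
Stage 2 [87T→48T]: ω = 2033.0000×87/48 = 3684.8125 rpm, dir flips to +; running = +3684.8125
Stage 3 [94T→26T]: ω = 3684.8125×94/26 = 13322.0144 rpm, dir flips to −; running = −13322.0144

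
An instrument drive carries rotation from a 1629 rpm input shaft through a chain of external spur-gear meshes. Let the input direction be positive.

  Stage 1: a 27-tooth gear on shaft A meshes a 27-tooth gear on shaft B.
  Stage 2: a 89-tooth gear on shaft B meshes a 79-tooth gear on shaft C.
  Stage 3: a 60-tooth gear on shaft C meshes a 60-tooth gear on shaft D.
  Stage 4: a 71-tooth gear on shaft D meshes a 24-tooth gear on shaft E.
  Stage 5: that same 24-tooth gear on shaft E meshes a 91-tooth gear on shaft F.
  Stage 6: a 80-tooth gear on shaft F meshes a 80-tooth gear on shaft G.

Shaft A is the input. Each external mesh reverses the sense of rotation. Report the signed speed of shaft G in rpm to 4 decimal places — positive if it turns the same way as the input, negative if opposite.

Stage 1 [27T→27T]: ω = 1629.0000×27/27 = 1629.0000 rpm, dir flips to −; running = −1629.0000
Stage 2 [89T→79T]: ω = 1629.0000×89/79 = 1835.2025 rpm, dir flips to +; running = +1835.2025
Stage 3 [60T→60T]: ω = 1835.2025×60/60 = 1835.2025 rpm, dir flips to −; running = −1835.2025
Stage 4 [71T→24T]: ω = 1835.2025×71/24 = 5429.1408 rpm, dir flips to +; running = +5429.1408
Stage 5 [24T→91T]: ω = 5429.1408×24/91 = 1431.8613 rpm, dir flips to −; running = −1431.8613
Stage 6 [80T→80T]: ω = 1431.8613×80/80 = 1431.8613 rpm, dir flips to +; running = +1431.8613

+1431.8613 rpm (same as input, |ω| = 1431.8613 rpm)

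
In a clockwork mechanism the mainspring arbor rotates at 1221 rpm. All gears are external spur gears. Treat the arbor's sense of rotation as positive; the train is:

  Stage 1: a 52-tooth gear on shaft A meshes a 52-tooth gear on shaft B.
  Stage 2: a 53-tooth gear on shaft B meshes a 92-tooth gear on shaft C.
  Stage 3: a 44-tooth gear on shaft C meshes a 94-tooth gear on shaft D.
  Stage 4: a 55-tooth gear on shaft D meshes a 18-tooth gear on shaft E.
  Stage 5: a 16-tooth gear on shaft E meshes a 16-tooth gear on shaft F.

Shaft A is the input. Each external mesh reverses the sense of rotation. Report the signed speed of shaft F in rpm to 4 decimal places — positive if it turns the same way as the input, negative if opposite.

-1006.0480 rpm (opposite to input, |ω| = 1006.0480 rpm)

Stage 1 [52T→52T]: ω = 1221.0000×52/52 = 1221.0000 rpm, dir flips to −; running = −1221.0000
Stage 2 [53T→92T]: ω = 1221.0000×53/92 = 703.4022 rpm, dir flips to +; running = +703.4022
Stage 3 [44T→94T]: ω = 703.4022×44/94 = 329.2521 rpm, dir flips to −; running = −329.2521
Stage 4 [55T→18T]: ω = 329.2521×55/18 = 1006.0480 rpm, dir flips to +; running = +1006.0480
Stage 5 [16T→16T]: ω = 1006.0480×16/16 = 1006.0480 rpm, dir flips to −; running = −1006.0480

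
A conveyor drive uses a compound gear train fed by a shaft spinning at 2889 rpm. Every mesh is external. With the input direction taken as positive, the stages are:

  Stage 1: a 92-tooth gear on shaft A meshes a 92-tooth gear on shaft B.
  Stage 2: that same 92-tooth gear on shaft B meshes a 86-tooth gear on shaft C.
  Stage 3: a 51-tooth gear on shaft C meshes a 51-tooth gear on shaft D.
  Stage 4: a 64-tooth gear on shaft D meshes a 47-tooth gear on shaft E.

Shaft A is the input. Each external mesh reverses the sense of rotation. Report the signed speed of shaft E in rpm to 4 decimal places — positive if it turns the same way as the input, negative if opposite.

Stage 1 [92T→92T]: ω = 2889.0000×92/92 = 2889.0000 rpm, dir flips to −; running = −2889.0000
Stage 2 [92T→86T]: ω = 2889.0000×92/86 = 3090.5581 rpm, dir flips to +; running = +3090.5581
Stage 3 [51T→51T]: ω = 3090.5581×51/51 = 3090.5581 rpm, dir flips to −; running = −3090.5581
Stage 4 [64T→47T]: ω = 3090.5581×64/47 = 4208.4196 rpm, dir flips to +; running = +4208.4196

+4208.4196 rpm (same as input, |ω| = 4208.4196 rpm)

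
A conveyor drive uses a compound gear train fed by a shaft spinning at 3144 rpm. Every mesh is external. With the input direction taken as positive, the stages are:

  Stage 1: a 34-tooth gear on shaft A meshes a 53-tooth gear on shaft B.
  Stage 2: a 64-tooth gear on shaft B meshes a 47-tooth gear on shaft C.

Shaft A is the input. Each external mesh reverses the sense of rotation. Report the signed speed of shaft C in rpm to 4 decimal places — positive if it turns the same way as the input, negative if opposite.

+2746.4247 rpm (same as input, |ω| = 2746.4247 rpm)

Stage 1 [34T→53T]: ω = 3144.0000×34/53 = 2016.9057 rpm, dir flips to −; running = −2016.9057
Stage 2 [64T→47T]: ω = 2016.9057×64/47 = 2746.4247 rpm, dir flips to +; running = +2746.4247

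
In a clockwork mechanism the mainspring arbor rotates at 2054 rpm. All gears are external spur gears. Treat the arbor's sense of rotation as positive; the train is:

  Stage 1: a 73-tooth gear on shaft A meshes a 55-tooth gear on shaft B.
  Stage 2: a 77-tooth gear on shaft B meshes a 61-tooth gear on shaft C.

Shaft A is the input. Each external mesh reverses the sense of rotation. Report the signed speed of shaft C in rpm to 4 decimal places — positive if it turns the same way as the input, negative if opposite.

+3441.2918 rpm (same as input, |ω| = 3441.2918 rpm)

Stage 1 [73T→55T]: ω = 2054.0000×73/55 = 2726.2182 rpm, dir flips to −; running = −2726.2182
Stage 2 [77T→61T]: ω = 2726.2182×77/61 = 3441.2918 rpm, dir flips to +; running = +3441.2918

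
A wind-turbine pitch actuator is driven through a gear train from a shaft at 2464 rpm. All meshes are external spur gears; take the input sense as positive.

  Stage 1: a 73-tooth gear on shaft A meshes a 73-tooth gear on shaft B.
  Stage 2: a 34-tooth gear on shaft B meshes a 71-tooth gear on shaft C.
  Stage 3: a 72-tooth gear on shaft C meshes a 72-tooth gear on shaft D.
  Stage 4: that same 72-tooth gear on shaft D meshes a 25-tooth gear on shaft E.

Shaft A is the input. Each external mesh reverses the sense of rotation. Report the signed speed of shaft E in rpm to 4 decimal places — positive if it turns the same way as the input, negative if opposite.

+3398.2377 rpm (same as input, |ω| = 3398.2377 rpm)

Stage 1 [73T→73T]: ω = 2464.0000×73/73 = 2464.0000 rpm, dir flips to −; running = −2464.0000
Stage 2 [34T→71T]: ω = 2464.0000×34/71 = 1179.9437 rpm, dir flips to +; running = +1179.9437
Stage 3 [72T→72T]: ω = 1179.9437×72/72 = 1179.9437 rpm, dir flips to −; running = −1179.9437
Stage 4 [72T→25T]: ω = 1179.9437×72/25 = 3398.2377 rpm, dir flips to +; running = +3398.2377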